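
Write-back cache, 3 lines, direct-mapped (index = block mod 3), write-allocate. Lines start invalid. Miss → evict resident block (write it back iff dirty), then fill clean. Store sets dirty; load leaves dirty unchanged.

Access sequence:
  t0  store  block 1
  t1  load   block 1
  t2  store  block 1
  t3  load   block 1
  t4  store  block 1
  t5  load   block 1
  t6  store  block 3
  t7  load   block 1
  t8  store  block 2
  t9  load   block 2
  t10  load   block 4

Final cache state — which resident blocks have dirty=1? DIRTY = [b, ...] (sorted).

0: W B1 -> L1 miss  d=D]
1: R B1 -> L1 hit  d=D]
2: W B1 -> L1 hit  d=D]
3: R B1 -> L1 hit  d=D]
4: W B1 -> L1 hit  d=D]
5: R B1 -> L1 hit  d=D]
6: W B3 -> L0 miss  d=D]
7: R B1 -> L1 hit  d=D]
8: W B2 -> L2 miss  d=D]
9: R B2 -> L2 hit  d=D]
10: R B4 -> L1 miss wb->B1  d=-]

DIRTY = [2, 3]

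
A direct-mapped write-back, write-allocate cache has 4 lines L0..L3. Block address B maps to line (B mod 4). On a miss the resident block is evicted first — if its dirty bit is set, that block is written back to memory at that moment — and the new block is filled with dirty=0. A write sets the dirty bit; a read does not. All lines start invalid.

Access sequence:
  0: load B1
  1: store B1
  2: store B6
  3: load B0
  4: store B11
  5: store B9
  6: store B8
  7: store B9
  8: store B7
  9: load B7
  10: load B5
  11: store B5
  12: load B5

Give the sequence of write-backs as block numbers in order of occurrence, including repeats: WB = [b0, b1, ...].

WB = [1, 11, 9]

0: R B1 → L1 miss [-]
1: W B1 → L1 hit [D]
2: W B6 → L2 miss [D]
3: R B0 → L0 miss [-]
4: W B11 → L3 miss [D]
5: W B9 → L1 miss wb→B1 [D]
6: W B8 → L0 miss [D]
7: W B9 → L1 hit [D]
8: W B7 → L3 miss wb→B11 [D]
9: R B7 → L3 hit [D]
10: R B5 → L1 miss wb→B9 [-]
11: W B5 → L1 hit [D]
12: R B5 → L1 hit [D]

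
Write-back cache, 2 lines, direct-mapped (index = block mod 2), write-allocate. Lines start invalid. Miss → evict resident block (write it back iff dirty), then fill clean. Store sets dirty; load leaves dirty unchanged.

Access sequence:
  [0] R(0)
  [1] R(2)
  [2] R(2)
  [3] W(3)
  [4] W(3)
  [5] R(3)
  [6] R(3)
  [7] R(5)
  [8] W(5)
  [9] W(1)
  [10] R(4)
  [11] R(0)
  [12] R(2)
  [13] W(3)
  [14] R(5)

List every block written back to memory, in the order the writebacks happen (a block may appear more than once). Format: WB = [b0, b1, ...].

0: R B0 → L0 miss [-]
1: R B2 → L0 miss [-]
2: R B2 → L0 hit [-]
3: W B3 → L1 miss [D]
4: W B3 → L1 hit [D]
5: R B3 → L1 hit [D]
6: R B3 → L1 hit [D]
7: R B5 → L1 miss wb→B3 [-]
8: W B5 → L1 hit [D]
9: W B1 → L1 miss wb→B5 [D]
10: R B4 → L0 miss [-]
11: R B0 → L0 miss [-]
12: R B2 → L0 miss [-]
13: W B3 → L1 miss wb→B1 [D]
14: R B5 → L1 miss wb→B3 [-]

WB = [3, 5, 1, 3]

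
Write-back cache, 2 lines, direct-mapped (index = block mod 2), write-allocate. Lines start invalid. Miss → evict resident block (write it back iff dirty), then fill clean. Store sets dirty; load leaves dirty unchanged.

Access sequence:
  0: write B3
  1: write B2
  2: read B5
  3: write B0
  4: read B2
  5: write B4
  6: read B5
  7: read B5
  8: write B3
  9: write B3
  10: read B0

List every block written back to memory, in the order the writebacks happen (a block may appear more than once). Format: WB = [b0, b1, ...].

WB = [3, 2, 0, 4]

0: W B3 -> L1 miss  d=D]
1: W B2 -> L0 miss  d=D]
2: R B5 -> L1 miss wb->B3  d=-]
3: W B0 -> L0 miss wb->B2  d=D]
4: R B2 -> L0 miss wb->B0  d=-]
5: W B4 -> L0 miss  d=D]
6: R B5 -> L1 hit  d=-]
7: R B5 -> L1 hit  d=-]
8: W B3 -> L1 miss  d=D]
9: W B3 -> L1 hit  d=D]
10: R B0 -> L0 miss wb->B4  d=-]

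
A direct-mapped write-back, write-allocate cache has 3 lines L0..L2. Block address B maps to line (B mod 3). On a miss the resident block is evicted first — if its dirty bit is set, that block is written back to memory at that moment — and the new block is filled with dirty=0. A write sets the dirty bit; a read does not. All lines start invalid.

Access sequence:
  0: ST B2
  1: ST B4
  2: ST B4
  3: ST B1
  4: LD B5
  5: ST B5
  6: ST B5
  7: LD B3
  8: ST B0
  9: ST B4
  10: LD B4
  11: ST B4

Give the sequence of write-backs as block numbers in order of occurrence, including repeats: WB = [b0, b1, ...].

0: W B2 -> L2 miss  d=D]
1: W B4 -> L1 miss  d=D]
2: W B4 -> L1 hit  d=D]
3: W B1 -> L1 miss wb->B4  d=D]
4: R B5 -> L2 miss wb->B2  d=-]
5: W B5 -> L2 hit  d=D]
6: W B5 -> L2 hit  d=D]
7: R B3 -> L0 miss  d=-]
8: W B0 -> L0 miss  d=D]
9: W B4 -> L1 miss wb->B1  d=D]
10: R B4 -> L1 hit  d=D]
11: W B4 -> L1 hit  d=D]

WB = [4, 2, 1]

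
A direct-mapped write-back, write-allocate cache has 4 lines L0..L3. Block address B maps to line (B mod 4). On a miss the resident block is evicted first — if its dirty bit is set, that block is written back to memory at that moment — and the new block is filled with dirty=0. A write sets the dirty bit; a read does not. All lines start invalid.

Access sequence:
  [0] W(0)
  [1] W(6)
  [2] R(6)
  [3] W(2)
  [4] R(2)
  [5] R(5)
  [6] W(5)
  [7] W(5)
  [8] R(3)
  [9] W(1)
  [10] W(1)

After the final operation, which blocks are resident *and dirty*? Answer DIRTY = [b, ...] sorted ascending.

DIRTY = [0, 1, 2]

0: W B0 -> L0 miss  d=D]
1: W B6 -> L2 miss  d=D]
2: R B6 -> L2 hit  d=D]
3: W B2 -> L2 miss wb->B6  d=D]
4: R B2 -> L2 hit  d=D]
5: R B5 -> L1 miss  d=-]
6: W B5 -> L1 hit  d=D]
7: W B5 -> L1 hit  d=D]
8: R B3 -> L3 miss  d=-]
9: W B1 -> L1 miss wb->B5  d=D]
10: W B1 -> L1 hit  d=D]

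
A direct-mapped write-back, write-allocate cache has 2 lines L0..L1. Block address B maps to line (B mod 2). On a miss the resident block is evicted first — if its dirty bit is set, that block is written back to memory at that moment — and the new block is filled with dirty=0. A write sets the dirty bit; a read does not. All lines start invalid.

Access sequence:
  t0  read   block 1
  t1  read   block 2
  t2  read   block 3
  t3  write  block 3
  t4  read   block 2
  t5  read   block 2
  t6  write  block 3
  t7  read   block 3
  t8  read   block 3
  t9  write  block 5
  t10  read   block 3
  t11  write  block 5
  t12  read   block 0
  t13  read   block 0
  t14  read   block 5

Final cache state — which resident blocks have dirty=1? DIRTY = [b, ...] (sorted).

0: R B1 -> L1 miss  d=-]
1: R B2 -> L0 miss  d=-]
2: R B3 -> L1 miss  d=-]
3: W B3 -> L1 hit  d=D]
4: R B2 -> L0 hit  d=-]
5: R B2 -> L0 hit  d=-]
6: W B3 -> L1 hit  d=D]
7: R B3 -> L1 hit  d=D]
8: R B3 -> L1 hit  d=D]
9: W B5 -> L1 miss wb->B3  d=D]
10: R B3 -> L1 miss wb->B5  d=-]
11: W B5 -> L1 miss  d=D]
12: R B0 -> L0 miss  d=-]
13: R B0 -> L0 hit  d=-]
14: R B5 -> L1 hit  d=D]

DIRTY = [5]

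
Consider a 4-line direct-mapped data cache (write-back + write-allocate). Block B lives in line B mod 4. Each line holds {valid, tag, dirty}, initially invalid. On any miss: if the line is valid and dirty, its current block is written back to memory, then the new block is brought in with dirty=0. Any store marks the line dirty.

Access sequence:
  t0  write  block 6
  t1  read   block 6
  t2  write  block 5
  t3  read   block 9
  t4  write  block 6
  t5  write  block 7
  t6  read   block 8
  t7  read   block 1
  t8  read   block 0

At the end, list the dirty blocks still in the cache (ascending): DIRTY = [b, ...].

DIRTY = [6, 7]

0: W B6 -> L2 miss  d=D]
1: R B6 -> L2 hit  d=D]
2: W B5 -> L1 miss  d=D]
3: R B9 -> L1 miss wb->B5  d=-]
4: W B6 -> L2 hit  d=D]
5: W B7 -> L3 miss  d=D]
6: R B8 -> L0 miss  d=-]
7: R B1 -> L1 miss  d=-]
8: R B0 -> L0 miss  d=-]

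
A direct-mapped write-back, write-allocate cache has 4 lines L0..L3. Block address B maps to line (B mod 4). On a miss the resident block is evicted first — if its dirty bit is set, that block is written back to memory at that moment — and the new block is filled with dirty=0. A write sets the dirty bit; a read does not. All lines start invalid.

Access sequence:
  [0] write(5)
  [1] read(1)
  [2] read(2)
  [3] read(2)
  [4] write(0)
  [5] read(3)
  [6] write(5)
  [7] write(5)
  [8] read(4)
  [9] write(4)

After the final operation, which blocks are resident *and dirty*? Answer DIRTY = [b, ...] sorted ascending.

DIRTY = [4, 5]

  0 | W B5 → L1 miss [D]
  1 | R B1 → L1 miss wb→B5 [-]
  2 | R B2 → L2 miss [-]
  3 | R B2 → L2 hit [-]
  4 | W B0 → L0 miss [D]
  5 | R B3 → L3 miss [-]
  6 | W B5 → L1 miss [D]
  7 | W B5 → L1 hit [D]
  8 | R B4 → L0 miss wb→B0 [-]
  9 | W B4 → L0 hit [D]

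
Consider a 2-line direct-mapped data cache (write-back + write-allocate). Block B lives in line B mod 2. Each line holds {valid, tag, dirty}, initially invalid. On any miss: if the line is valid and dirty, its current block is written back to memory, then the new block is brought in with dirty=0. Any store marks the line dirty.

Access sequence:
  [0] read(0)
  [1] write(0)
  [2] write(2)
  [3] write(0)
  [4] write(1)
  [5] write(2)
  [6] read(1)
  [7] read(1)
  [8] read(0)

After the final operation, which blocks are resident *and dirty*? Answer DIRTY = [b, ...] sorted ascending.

DIRTY = [1]

0: R B0 -> L0 miss  d=-]
1: W B0 -> L0 hit  d=D]
2: W B2 -> L0 miss wb->B0  d=D]
3: W B0 -> L0 miss wb->B2  d=D]
4: W B1 -> L1 miss  d=D]
5: W B2 -> L0 miss wb->B0  d=D]
6: R B1 -> L1 hit  d=D]
7: R B1 -> L1 hit  d=D]
8: R B0 -> L0 miss wb->B2  d=-]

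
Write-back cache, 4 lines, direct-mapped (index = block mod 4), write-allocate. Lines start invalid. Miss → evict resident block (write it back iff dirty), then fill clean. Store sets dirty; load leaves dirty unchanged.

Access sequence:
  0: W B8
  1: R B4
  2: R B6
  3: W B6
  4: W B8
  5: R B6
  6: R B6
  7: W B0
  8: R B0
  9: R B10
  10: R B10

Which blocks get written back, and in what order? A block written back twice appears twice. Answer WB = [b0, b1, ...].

0: W B8 -> L0 miss  d=D]
1: R B4 -> L0 miss wb->B8  d=-]
2: R B6 -> L2 miss  d=-]
3: W B6 -> L2 hit  d=D]
4: W B8 -> L0 miss  d=D]
5: R B6 -> L2 hit  d=D]
6: R B6 -> L2 hit  d=D]
7: W B0 -> L0 miss wb->B8  d=D]
8: R B0 -> L0 hit  d=D]
9: R B10 -> L2 miss wb->B6  d=-]
10: R B10 -> L2 hit  d=-]

WB = [8, 8, 6]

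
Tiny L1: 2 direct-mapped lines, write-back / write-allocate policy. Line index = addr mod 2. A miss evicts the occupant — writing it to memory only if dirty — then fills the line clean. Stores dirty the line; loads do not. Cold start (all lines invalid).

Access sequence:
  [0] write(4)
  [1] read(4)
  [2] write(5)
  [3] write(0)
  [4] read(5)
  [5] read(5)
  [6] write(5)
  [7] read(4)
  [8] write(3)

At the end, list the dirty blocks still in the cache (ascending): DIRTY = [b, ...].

DIRTY = [3]

  0 | W B4 → L0 miss [D]
  1 | R B4 → L0 hit [D]
  2 | W B5 → L1 miss [D]
  3 | W B0 → L0 miss wb→B4 [D]
  4 | R B5 → L1 hit [D]
  5 | R B5 → L1 hit [D]
  6 | W B5 → L1 hit [D]
  7 | R B4 → L0 miss wb→B0 [-]
  8 | W B3 → L1 miss wb→B5 [D]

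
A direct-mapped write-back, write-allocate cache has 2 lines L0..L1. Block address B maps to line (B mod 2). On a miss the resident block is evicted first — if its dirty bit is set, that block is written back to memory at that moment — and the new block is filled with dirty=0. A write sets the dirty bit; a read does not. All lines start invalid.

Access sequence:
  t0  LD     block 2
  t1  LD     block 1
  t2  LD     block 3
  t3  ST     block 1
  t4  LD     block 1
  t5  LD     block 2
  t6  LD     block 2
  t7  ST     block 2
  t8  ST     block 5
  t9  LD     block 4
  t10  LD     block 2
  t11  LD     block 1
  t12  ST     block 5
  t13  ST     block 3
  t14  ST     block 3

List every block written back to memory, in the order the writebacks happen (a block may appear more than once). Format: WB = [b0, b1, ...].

  0 | R B2 → L0 miss [-]
  1 | R B1 → L1 miss [-]
  2 | R B3 → L1 miss [-]
  3 | W B1 → L1 miss [D]
  4 | R B1 → L1 hit [D]
  5 | R B2 → L0 hit [-]
  6 | R B2 → L0 hit [-]
  7 | W B2 → L0 hit [D]
  8 | W B5 → L1 miss wb→B1 [D]
  9 | R B4 → L0 miss wb→B2 [-]
  10 | R B2 → L0 miss [-]
  11 | R B1 → L1 miss wb→B5 [-]
  12 | W B5 → L1 miss [D]
  13 | W B3 → L1 miss wb→B5 [D]
  14 | W B3 → L1 hit [D]

WB = [1, 2, 5, 5]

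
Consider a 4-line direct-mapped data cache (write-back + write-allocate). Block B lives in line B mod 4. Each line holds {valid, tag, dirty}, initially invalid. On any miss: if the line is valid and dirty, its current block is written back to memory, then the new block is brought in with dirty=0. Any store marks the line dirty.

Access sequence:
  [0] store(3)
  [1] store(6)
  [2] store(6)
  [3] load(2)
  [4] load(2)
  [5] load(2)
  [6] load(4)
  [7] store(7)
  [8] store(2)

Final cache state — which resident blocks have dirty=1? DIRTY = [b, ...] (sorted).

0: W B3 -> L3 miss  d=D]
1: W B6 -> L2 miss  d=D]
2: W B6 -> L2 hit  d=D]
3: R B2 -> L2 miss wb->B6  d=-]
4: R B2 -> L2 hit  d=-]
5: R B2 -> L2 hit  d=-]
6: R B4 -> L0 miss  d=-]
7: W B7 -> L3 miss wb->B3  d=D]
8: W B2 -> L2 hit  d=D]

DIRTY = [2, 7]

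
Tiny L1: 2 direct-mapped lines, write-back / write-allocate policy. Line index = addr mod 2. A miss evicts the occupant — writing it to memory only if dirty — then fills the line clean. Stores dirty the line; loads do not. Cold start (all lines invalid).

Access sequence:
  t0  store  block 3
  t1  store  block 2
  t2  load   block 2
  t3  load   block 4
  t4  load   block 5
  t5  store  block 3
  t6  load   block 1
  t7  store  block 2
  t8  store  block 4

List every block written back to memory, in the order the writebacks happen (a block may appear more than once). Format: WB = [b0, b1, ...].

  0 | W B3 → L1 miss [D]
  1 | W B2 → L0 miss [D]
  2 | R B2 → L0 hit [D]
  3 | R B4 → L0 miss wb→B2 [-]
  4 | R B5 → L1 miss wb→B3 [-]
  5 | W B3 → L1 miss [D]
  6 | R B1 → L1 miss wb→B3 [-]
  7 | W B2 → L0 miss [D]
  8 | W B4 → L0 miss wb→B2 [D]

WB = [2, 3, 3, 2]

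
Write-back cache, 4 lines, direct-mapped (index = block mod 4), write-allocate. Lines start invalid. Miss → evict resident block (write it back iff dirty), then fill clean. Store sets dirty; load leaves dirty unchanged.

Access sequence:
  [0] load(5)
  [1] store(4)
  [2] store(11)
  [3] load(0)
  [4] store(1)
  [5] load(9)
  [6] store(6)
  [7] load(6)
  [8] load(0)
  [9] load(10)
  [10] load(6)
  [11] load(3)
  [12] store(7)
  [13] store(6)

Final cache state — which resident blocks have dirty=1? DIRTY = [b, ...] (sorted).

DIRTY = [6, 7]

  0 | R B5 → L1 miss [-]
  1 | W B4 → L0 miss [D]
  2 | W B11 → L3 miss [D]
  3 | R B0 → L0 miss wb→B4 [-]
  4 | W B1 → L1 miss [D]
  5 | R B9 → L1 miss wb→B1 [-]
  6 | W B6 → L2 miss [D]
  7 | R B6 → L2 hit [D]
  8 | R B0 → L0 hit [-]
  9 | R B10 → L2 miss wb→B6 [-]
  10 | R B6 → L2 miss [-]
  11 | R B3 → L3 miss wb→B11 [-]
  12 | W B7 → L3 miss [D]
  13 | W B6 → L2 hit [D]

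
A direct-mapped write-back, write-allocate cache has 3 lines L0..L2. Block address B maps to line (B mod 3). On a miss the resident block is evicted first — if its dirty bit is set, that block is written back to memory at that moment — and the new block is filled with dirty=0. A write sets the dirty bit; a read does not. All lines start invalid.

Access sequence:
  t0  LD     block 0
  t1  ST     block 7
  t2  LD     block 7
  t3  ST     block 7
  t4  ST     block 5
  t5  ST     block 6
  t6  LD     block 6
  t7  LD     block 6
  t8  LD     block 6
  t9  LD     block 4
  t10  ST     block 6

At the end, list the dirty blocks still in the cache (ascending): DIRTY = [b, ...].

0: R B0 → L0 miss [-]
1: W B7 → L1 miss [D]
2: R B7 → L1 hit [D]
3: W B7 → L1 hit [D]
4: W B5 → L2 miss [D]
5: W B6 → L0 miss [D]
6: R B6 → L0 hit [D]
7: R B6 → L0 hit [D]
8: R B6 → L0 hit [D]
9: R B4 → L1 miss wb→B7 [-]
10: W B6 → L0 hit [D]

DIRTY = [5, 6]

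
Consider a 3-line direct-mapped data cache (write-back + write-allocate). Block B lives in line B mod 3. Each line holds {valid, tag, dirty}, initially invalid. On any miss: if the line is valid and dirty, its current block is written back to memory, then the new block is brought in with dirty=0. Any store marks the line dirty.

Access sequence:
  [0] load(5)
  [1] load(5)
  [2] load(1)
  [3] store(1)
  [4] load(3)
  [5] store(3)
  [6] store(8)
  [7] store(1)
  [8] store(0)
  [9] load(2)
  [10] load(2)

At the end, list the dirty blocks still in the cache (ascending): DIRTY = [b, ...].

DIRTY = [0, 1]

0: R B5 → L2 miss [-]
1: R B5 → L2 hit [-]
2: R B1 → L1 miss [-]
3: W B1 → L1 hit [D]
4: R B3 → L0 miss [-]
5: W B3 → L0 hit [D]
6: W B8 → L2 miss [D]
7: W B1 → L1 hit [D]
8: W B0 → L0 miss wb→B3 [D]
9: R B2 → L2 miss wb→B8 [-]
10: R B2 → L2 hit [-]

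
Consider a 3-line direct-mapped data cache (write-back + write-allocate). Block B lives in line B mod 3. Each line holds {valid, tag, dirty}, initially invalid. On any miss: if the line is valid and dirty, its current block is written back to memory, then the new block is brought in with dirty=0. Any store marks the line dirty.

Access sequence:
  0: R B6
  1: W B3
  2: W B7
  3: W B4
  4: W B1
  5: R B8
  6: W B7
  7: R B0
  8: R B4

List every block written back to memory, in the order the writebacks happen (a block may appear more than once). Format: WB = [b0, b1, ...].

0: R B6 → L0 miss [-]
1: W B3 → L0 miss [D]
2: W B7 → L1 miss [D]
3: W B4 → L1 miss wb→B7 [D]
4: W B1 → L1 miss wb→B4 [D]
5: R B8 → L2 miss [-]
6: W B7 → L1 miss wb→B1 [D]
7: R B0 → L0 miss wb→B3 [-]
8: R B4 → L1 miss wb→B7 [-]

WB = [7, 4, 1, 3, 7]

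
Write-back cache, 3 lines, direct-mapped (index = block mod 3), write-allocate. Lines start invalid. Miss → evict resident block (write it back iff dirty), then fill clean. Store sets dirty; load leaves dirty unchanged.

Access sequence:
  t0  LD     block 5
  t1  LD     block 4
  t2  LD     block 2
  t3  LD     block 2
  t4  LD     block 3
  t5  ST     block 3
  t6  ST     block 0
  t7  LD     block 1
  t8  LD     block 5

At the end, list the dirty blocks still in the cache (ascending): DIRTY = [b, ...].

0: R B5 → L2 miss [-]
1: R B4 → L1 miss [-]
2: R B2 → L2 miss [-]
3: R B2 → L2 hit [-]
4: R B3 → L0 miss [-]
5: W B3 → L0 hit [D]
6: W B0 → L0 miss wb→B3 [D]
7: R B1 → L1 miss [-]
8: R B5 → L2 miss [-]

DIRTY = [0]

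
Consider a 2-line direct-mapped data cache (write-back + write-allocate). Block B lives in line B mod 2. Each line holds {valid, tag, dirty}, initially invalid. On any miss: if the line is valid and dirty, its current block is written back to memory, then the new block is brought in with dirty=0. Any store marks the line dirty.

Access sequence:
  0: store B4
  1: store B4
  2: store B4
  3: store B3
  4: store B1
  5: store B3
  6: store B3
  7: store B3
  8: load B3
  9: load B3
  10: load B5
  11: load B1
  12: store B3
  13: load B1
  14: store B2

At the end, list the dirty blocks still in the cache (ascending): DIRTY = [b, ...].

0: W B4 → L0 miss [D]
1: W B4 → L0 hit [D]
2: W B4 → L0 hit [D]
3: W B3 → L1 miss [D]
4: W B1 → L1 miss wb→B3 [D]
5: W B3 → L1 miss wb→B1 [D]
6: W B3 → L1 hit [D]
7: W B3 → L1 hit [D]
8: R B3 → L1 hit [D]
9: R B3 → L1 hit [D]
10: R B5 → L1 miss wb→B3 [-]
11: R B1 → L1 miss [-]
12: W B3 → L1 miss [D]
13: R B1 → L1 miss wb→B3 [-]
14: W B2 → L0 miss wb→B4 [D]

DIRTY = [2]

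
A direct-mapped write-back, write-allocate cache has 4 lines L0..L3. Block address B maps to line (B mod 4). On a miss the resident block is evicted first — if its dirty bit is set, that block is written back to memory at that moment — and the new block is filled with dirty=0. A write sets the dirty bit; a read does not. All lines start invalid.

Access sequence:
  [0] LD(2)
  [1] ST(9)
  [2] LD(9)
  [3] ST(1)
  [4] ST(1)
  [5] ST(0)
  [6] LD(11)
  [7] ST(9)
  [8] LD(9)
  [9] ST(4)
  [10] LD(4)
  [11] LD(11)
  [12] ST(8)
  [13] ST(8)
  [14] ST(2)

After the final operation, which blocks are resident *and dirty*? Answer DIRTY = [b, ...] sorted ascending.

0: R B2 -> L2 miss  d=-]
1: W B9 -> L1 miss  d=D]
2: R B9 -> L1 hit  d=D]
3: W B1 -> L1 miss wb->B9  d=D]
4: W B1 -> L1 hit  d=D]
5: W B0 -> L0 miss  d=D]
6: R B11 -> L3 miss  d=-]
7: W B9 -> L1 miss wb->B1  d=D]
8: R B9 -> L1 hit  d=D]
9: W B4 -> L0 miss wb->B0  d=D]
10: R B4 -> L0 hit  d=D]
11: R B11 -> L3 hit  d=-]
12: W B8 -> L0 miss wb->B4  d=D]
13: W B8 -> L0 hit  d=D]
14: W B2 -> L2 hit  d=D]

DIRTY = [2, 8, 9]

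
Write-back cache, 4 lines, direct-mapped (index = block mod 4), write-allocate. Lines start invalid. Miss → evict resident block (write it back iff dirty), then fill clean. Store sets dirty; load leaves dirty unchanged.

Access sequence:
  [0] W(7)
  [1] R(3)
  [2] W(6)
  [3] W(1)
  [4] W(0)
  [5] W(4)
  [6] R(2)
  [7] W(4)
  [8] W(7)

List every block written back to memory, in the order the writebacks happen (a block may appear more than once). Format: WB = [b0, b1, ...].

WB = [7, 0, 6]

0: W B7 -> L3 miss  d=D]
1: R B3 -> L3 miss wb->B7  d=-]
2: W B6 -> L2 miss  d=D]
3: W B1 -> L1 miss  d=D]
4: W B0 -> L0 miss  d=D]
5: W B4 -> L0 miss wb->B0  d=D]
6: R B2 -> L2 miss wb->B6  d=-]
7: W B4 -> L0 hit  d=D]
8: W B7 -> L3 miss  d=D]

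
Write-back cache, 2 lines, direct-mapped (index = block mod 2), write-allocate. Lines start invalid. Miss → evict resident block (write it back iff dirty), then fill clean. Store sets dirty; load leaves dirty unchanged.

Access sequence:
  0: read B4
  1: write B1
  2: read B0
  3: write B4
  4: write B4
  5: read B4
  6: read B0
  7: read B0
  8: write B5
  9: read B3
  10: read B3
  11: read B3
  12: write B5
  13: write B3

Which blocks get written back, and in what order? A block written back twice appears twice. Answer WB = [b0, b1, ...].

0: R B4 -> L0 miss  d=-]
1: W B1 -> L1 miss  d=D]
2: R B0 -> L0 miss  d=-]
3: W B4 -> L0 miss  d=D]
4: W B4 -> L0 hit  d=D]
5: R B4 -> L0 hit  d=D]
6: R B0 -> L0 miss wb->B4  d=-]
7: R B0 -> L0 hit  d=-]
8: W B5 -> L1 miss wb->B1  d=D]
9: R B3 -> L1 miss wb->B5  d=-]
10: R B3 -> L1 hit  d=-]
11: R B3 -> L1 hit  d=-]
12: W B5 -> L1 miss  d=D]
13: W B3 -> L1 miss wb->B5  d=D]

WB = [4, 1, 5, 5]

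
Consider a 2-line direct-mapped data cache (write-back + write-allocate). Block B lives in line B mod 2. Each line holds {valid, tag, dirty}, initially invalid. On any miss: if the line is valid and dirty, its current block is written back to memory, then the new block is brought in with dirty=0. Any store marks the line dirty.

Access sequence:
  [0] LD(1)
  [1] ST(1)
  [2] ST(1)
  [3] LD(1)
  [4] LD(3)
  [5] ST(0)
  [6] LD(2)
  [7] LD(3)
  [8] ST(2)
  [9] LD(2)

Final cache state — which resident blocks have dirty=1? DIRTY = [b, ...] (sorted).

0: R B1 -> L1 miss  d=-]
1: W B1 -> L1 hit  d=D]
2: W B1 -> L1 hit  d=D]
3: R B1 -> L1 hit  d=D]
4: R B3 -> L1 miss wb->B1  d=-]
5: W B0 -> L0 miss  d=D]
6: R B2 -> L0 miss wb->B0  d=-]
7: R B3 -> L1 hit  d=-]
8: W B2 -> L0 hit  d=D]
9: R B2 -> L0 hit  d=D]

DIRTY = [2]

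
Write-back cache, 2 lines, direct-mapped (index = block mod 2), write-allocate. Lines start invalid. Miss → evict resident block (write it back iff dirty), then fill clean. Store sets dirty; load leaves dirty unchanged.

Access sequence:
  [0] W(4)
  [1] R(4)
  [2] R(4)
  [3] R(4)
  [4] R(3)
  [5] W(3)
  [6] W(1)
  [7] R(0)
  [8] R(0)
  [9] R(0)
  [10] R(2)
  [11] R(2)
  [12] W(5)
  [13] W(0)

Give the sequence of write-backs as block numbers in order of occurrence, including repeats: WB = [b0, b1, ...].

WB = [3, 4, 1]

0: W B4 -> L0 miss  d=D]
1: R B4 -> L0 hit  d=D]
2: R B4 -> L0 hit  d=D]
3: R B4 -> L0 hit  d=D]
4: R B3 -> L1 miss  d=-]
5: W B3 -> L1 hit  d=D]
6: W B1 -> L1 miss wb->B3  d=D]
7: R B0 -> L0 miss wb->B4  d=-]
8: R B0 -> L0 hit  d=-]
9: R B0 -> L0 hit  d=-]
10: R B2 -> L0 miss  d=-]
11: R B2 -> L0 hit  d=-]
12: W B5 -> L1 miss wb->B1  d=D]
13: W B0 -> L0 miss  d=D]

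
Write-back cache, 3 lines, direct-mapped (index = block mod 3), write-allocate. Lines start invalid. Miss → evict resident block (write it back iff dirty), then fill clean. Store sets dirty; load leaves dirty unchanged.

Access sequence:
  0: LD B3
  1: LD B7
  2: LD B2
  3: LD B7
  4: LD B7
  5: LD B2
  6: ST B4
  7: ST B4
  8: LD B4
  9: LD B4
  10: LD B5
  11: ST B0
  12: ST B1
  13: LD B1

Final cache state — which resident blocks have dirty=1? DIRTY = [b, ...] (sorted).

  0 | R B3 → L0 miss [-]
  1 | R B7 → L1 miss [-]
  2 | R B2 → L2 miss [-]
  3 | R B7 → L1 hit [-]
  4 | R B7 → L1 hit [-]
  5 | R B2 → L2 hit [-]
  6 | W B4 → L1 miss [D]
  7 | W B4 → L1 hit [D]
  8 | R B4 → L1 hit [D]
  9 | R B4 → L1 hit [D]
  10 | R B5 → L2 miss [-]
  11 | W B0 → L0 miss [D]
  12 | W B1 → L1 miss wb→B4 [D]
  13 | R B1 → L1 hit [D]

DIRTY = [0, 1]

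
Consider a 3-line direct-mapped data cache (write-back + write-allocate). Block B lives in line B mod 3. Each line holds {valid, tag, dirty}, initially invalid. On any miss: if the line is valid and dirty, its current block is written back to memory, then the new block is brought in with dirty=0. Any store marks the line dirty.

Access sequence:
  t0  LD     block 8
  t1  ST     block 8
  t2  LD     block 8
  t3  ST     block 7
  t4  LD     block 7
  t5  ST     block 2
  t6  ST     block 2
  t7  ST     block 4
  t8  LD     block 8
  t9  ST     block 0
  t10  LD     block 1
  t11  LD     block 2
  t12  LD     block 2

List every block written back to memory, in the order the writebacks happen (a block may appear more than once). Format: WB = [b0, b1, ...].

WB = [8, 7, 2, 4]

  0 | R B8 → L2 miss [-]
  1 | W B8 → L2 hit [D]
  2 | R B8 → L2 hit [D]
  3 | W B7 → L1 miss [D]
  4 | R B7 → L1 hit [D]
  5 | W B2 → L2 miss wb→B8 [D]
  6 | W B2 → L2 hit [D]
  7 | W B4 → L1 miss wb→B7 [D]
  8 | R B8 → L2 miss wb→B2 [-]
  9 | W B0 → L0 miss [D]
  10 | R B1 → L1 miss wb→B4 [-]
  11 | R B2 → L2 miss [-]
  12 | R B2 → L2 hit [-]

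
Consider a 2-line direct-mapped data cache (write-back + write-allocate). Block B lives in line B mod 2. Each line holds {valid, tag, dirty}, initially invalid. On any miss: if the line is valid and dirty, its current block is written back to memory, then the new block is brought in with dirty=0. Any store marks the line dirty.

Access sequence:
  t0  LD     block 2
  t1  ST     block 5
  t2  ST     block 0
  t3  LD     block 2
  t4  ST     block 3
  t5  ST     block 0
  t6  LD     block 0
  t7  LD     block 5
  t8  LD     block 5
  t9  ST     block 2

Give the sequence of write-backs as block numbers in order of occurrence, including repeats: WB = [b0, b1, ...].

WB = [0, 5, 3, 0]

0: R B2 -> L0 miss  d=-]
1: W B5 -> L1 miss  d=D]
2: W B0 -> L0 miss  d=D]
3: R B2 -> L0 miss wb->B0  d=-]
4: W B3 -> L1 miss wb->B5  d=D]
5: W B0 -> L0 miss  d=D]
6: R B0 -> L0 hit  d=D]
7: R B5 -> L1 miss wb->B3  d=-]
8: R B5 -> L1 hit  d=-]
9: W B2 -> L0 miss wb->B0  d=D]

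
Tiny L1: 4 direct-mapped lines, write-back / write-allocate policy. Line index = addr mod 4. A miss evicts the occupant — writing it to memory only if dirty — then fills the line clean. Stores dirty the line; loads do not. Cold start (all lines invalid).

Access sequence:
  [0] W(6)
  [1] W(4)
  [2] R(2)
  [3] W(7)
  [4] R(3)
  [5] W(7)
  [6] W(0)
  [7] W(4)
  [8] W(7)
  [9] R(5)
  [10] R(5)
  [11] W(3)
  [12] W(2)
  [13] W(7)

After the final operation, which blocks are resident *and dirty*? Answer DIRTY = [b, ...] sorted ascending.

0: W B6 -> L2 miss  d=D]
1: W B4 -> L0 miss  d=D]
2: R B2 -> L2 miss wb->B6  d=-]
3: W B7 -> L3 miss  d=D]
4: R B3 -> L3 miss wb->B7  d=-]
5: W B7 -> L3 miss  d=D]
6: W B0 -> L0 miss wb->B4  d=D]
7: W B4 -> L0 miss wb->B0  d=D]
8: W B7 -> L3 hit  d=D]
9: R B5 -> L1 miss  d=-]
10: R B5 -> L1 hit  d=-]
11: W B3 -> L3 miss wb->B7  d=D]
12: W B2 -> L2 hit  d=D]
13: W B7 -> L3 miss wb->B3  d=D]

DIRTY = [2, 4, 7]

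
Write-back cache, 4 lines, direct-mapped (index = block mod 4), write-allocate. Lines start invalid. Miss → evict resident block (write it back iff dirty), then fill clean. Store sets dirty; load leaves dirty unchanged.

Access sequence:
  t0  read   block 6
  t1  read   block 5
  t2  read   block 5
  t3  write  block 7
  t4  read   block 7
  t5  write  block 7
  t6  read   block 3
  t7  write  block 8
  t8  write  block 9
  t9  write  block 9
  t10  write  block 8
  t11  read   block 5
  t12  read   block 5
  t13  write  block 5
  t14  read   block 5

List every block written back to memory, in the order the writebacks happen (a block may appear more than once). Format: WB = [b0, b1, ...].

WB = [7, 9]

0: R B6 → L2 miss [-]
1: R B5 → L1 miss [-]
2: R B5 → L1 hit [-]
3: W B7 → L3 miss [D]
4: R B7 → L3 hit [D]
5: W B7 → L3 hit [D]
6: R B3 → L3 miss wb→B7 [-]
7: W B8 → L0 miss [D]
8: W B9 → L1 miss [D]
9: W B9 → L1 hit [D]
10: W B8 → L0 hit [D]
11: R B5 → L1 miss wb→B9 [-]
12: R B5 → L1 hit [-]
13: W B5 → L1 hit [D]
14: R B5 → L1 hit [D]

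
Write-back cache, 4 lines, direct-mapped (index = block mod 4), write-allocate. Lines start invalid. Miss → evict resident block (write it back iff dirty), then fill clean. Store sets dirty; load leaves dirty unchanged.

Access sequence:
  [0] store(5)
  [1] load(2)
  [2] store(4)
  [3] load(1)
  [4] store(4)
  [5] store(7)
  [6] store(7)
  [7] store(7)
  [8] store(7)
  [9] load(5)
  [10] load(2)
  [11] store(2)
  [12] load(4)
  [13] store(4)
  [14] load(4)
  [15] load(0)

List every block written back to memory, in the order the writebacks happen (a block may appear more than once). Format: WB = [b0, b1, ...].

WB = [5, 4]

  0 | W B5 → L1 miss [D]
  1 | R B2 → L2 miss [-]
  2 | W B4 → L0 miss [D]
  3 | R B1 → L1 miss wb→B5 [-]
  4 | W B4 → L0 hit [D]
  5 | W B7 → L3 miss [D]
  6 | W B7 → L3 hit [D]
  7 | W B7 → L3 hit [D]
  8 | W B7 → L3 hit [D]
  9 | R B5 → L1 miss [-]
  10 | R B2 → L2 hit [-]
  11 | W B2 → L2 hit [D]
  12 | R B4 → L0 hit [D]
  13 | W B4 → L0 hit [D]
  14 | R B4 → L0 hit [D]
  15 | R B0 → L0 miss wb→B4 [-]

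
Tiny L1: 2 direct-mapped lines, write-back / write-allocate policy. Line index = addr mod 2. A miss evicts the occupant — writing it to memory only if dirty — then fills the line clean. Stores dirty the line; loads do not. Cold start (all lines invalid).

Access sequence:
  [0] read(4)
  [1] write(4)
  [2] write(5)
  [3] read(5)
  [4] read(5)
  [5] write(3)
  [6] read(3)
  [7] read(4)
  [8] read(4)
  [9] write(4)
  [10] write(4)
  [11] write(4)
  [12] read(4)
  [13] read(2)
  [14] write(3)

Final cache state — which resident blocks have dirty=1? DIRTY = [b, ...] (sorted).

  0 | R B4 → L0 miss [-]
  1 | W B4 → L0 hit [D]
  2 | W B5 → L1 miss [D]
  3 | R B5 → L1 hit [D]
  4 | R B5 → L1 hit [D]
  5 | W B3 → L1 miss wb→B5 [D]
  6 | R B3 → L1 hit [D]
  7 | R B4 → L0 hit [D]
  8 | R B4 → L0 hit [D]
  9 | W B4 → L0 hit [D]
  10 | W B4 → L0 hit [D]
  11 | W B4 → L0 hit [D]
  12 | R B4 → L0 hit [D]
  13 | R B2 → L0 miss wb→B4 [-]
  14 | W B3 → L1 hit [D]

DIRTY = [3]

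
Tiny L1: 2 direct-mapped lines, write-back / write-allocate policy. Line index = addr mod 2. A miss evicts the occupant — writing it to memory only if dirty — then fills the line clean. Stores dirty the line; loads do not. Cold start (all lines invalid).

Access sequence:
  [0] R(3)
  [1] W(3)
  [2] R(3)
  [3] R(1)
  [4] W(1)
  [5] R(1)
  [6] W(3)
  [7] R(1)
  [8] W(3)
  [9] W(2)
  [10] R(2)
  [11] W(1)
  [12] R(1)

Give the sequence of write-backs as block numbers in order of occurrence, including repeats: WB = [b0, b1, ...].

0: R B3 -> L1 miss  d=-]
1: W B3 -> L1 hit  d=D]
2: R B3 -> L1 hit  d=D]
3: R B1 -> L1 miss wb->B3  d=-]
4: W B1 -> L1 hit  d=D]
5: R B1 -> L1 hit  d=D]
6: W B3 -> L1 miss wb->B1  d=D]
7: R B1 -> L1 miss wb->B3  d=-]
8: W B3 -> L1 miss  d=D]
9: W B2 -> L0 miss  d=D]
10: R B2 -> L0 hit  d=D]
11: W B1 -> L1 miss wb->B3  d=D]
12: R B1 -> L1 hit  d=D]

WB = [3, 1, 3, 3]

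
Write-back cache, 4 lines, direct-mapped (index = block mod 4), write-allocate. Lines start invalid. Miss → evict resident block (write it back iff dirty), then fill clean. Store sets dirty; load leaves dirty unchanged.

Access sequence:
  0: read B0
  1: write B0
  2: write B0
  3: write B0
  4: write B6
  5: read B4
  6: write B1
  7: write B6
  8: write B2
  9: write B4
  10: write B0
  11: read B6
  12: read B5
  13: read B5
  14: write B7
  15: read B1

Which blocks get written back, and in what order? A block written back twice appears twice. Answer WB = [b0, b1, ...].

WB = [0, 6, 4, 2, 1]

  0 | R B0 → L0 miss [-]
  1 | W B0 → L0 hit [D]
  2 | W B0 → L0 hit [D]
  3 | W B0 → L0 hit [D]
  4 | W B6 → L2 miss [D]
  5 | R B4 → L0 miss wb→B0 [-]
  6 | W B1 → L1 miss [D]
  7 | W B6 → L2 hit [D]
  8 | W B2 → L2 miss wb→B6 [D]
  9 | W B4 → L0 hit [D]
  10 | W B0 → L0 miss wb→B4 [D]
  11 | R B6 → L2 miss wb→B2 [-]
  12 | R B5 → L1 miss wb→B1 [-]
  13 | R B5 → L1 hit [-]
  14 | W B7 → L3 miss [D]
  15 | R B1 → L1 miss [-]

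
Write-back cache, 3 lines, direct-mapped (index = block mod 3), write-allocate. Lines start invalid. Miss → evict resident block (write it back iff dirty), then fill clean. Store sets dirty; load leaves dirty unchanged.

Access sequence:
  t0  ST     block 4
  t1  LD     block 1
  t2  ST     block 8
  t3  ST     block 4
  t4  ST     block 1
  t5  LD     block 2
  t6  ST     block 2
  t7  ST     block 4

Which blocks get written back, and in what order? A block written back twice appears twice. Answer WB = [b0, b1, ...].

0: W B4 → L1 miss [D]
1: R B1 → L1 miss wb→B4 [-]
2: W B8 → L2 miss [D]
3: W B4 → L1 miss [D]
4: W B1 → L1 miss wb→B4 [D]
5: R B2 → L2 miss wb→B8 [-]
6: W B2 → L2 hit [D]
7: W B4 → L1 miss wb→B1 [D]

WB = [4, 4, 8, 1]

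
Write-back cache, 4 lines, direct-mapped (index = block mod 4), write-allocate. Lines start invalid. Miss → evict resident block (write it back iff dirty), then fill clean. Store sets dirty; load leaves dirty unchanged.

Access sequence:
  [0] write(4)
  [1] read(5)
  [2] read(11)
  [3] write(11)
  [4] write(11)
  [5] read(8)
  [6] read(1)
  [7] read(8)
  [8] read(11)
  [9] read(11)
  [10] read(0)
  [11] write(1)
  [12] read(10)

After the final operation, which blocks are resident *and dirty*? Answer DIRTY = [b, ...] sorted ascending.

DIRTY = [1, 11]

0: W B4 -> L0 miss  d=D]
1: R B5 -> L1 miss  d=-]
2: R B11 -> L3 miss  d=-]
3: W B11 -> L3 hit  d=D]
4: W B11 -> L3 hit  d=D]
5: R B8 -> L0 miss wb->B4  d=-]
6: R B1 -> L1 miss  d=-]
7: R B8 -> L0 hit  d=-]
8: R B11 -> L3 hit  d=D]
9: R B11 -> L3 hit  d=D]
10: R B0 -> L0 miss  d=-]
11: W B1 -> L1 hit  d=D]
12: R B10 -> L2 miss  d=-]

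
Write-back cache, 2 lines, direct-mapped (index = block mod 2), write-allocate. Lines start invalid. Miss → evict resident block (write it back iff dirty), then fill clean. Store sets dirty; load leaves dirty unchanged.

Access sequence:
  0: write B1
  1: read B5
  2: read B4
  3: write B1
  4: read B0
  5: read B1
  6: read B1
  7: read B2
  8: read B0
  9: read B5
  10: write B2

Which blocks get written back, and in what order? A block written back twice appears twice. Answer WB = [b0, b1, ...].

WB = [1, 1]

0: W B1 → L1 miss [D]
1: R B5 → L1 miss wb→B1 [-]
2: R B4 → L0 miss [-]
3: W B1 → L1 miss [D]
4: R B0 → L0 miss [-]
5: R B1 → L1 hit [D]
6: R B1 → L1 hit [D]
7: R B2 → L0 miss [-]
8: R B0 → L0 miss [-]
9: R B5 → L1 miss wb→B1 [-]
10: W B2 → L0 miss [D]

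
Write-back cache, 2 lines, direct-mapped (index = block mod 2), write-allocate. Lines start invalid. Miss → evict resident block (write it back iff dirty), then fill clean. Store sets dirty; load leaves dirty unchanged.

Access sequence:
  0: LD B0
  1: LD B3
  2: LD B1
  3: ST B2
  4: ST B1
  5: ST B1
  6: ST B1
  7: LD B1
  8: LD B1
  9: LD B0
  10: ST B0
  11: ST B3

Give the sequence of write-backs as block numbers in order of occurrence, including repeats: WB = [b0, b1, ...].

WB = [2, 1]

  0 | R B0 → L0 miss [-]
  1 | R B3 → L1 miss [-]
  2 | R B1 → L1 miss [-]
  3 | W B2 → L0 miss [D]
  4 | W B1 → L1 hit [D]
  5 | W B1 → L1 hit [D]
  6 | W B1 → L1 hit [D]
  7 | R B1 → L1 hit [D]
  8 | R B1 → L1 hit [D]
  9 | R B0 → L0 miss wb→B2 [-]
  10 | W B0 → L0 hit [D]
  11 | W B3 → L1 miss wb→B1 [D]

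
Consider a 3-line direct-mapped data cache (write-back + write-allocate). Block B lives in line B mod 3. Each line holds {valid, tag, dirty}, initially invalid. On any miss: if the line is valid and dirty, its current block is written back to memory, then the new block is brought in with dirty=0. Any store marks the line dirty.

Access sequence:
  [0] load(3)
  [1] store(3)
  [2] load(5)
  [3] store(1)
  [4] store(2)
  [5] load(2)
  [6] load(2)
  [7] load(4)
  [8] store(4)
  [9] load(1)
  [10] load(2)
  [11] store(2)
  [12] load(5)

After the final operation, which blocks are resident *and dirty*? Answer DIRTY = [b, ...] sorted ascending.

  0 | R B3 → L0 miss [-]
  1 | W B3 → L0 hit [D]
  2 | R B5 → L2 miss [-]
  3 | W B1 → L1 miss [D]
  4 | W B2 → L2 miss [D]
  5 | R B2 → L2 hit [D]
  6 | R B2 → L2 hit [D]
  7 | R B4 → L1 miss wb→B1 [-]
  8 | W B4 → L1 hit [D]
  9 | R B1 → L1 miss wb→B4 [-]
  10 | R B2 → L2 hit [D]
  11 | W B2 → L2 hit [D]
  12 | R B5 → L2 miss wb→B2 [-]

DIRTY = [3]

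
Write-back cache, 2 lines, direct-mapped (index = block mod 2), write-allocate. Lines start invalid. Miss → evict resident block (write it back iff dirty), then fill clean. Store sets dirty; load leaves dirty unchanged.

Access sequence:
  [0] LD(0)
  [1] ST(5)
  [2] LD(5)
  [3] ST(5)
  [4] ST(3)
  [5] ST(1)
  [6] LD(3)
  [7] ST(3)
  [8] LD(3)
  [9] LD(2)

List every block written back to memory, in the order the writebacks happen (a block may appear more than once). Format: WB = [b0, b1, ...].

WB = [5, 3, 1]

0: R B0 → L0 miss [-]
1: W B5 → L1 miss [D]
2: R B5 → L1 hit [D]
3: W B5 → L1 hit [D]
4: W B3 → L1 miss wb→B5 [D]
5: W B1 → L1 miss wb→B3 [D]
6: R B3 → L1 miss wb→B1 [-]
7: W B3 → L1 hit [D]
8: R B3 → L1 hit [D]
9: R B2 → L0 miss [-]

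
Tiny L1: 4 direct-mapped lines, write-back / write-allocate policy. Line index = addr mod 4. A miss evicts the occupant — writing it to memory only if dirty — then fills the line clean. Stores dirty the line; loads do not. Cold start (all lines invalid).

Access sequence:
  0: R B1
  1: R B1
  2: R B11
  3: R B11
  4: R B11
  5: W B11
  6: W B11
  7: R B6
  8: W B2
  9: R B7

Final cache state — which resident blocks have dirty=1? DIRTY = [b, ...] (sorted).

0: R B1 -> L1 miss  d=-]
1: R B1 -> L1 hit  d=-]
2: R B11 -> L3 miss  d=-]
3: R B11 -> L3 hit  d=-]
4: R B11 -> L3 hit  d=-]
5: W B11 -> L3 hit  d=D]
6: W B11 -> L3 hit  d=D]
7: R B6 -> L2 miss  d=-]
8: W B2 -> L2 miss  d=D]
9: R B7 -> L3 miss wb->B11  d=-]

DIRTY = [2]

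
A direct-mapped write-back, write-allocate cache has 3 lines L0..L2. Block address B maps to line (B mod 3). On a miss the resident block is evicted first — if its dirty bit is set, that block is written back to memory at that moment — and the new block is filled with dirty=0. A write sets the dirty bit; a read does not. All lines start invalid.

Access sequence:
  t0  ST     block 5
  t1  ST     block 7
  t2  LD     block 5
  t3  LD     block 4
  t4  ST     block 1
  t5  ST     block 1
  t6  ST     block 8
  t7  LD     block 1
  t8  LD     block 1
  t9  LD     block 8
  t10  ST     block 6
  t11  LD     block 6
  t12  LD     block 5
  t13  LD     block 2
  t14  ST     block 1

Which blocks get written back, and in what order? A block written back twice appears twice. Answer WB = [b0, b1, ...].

WB = [7, 5, 8]

0: W B5 → L2 miss [D]
1: W B7 → L1 miss [D]
2: R B5 → L2 hit [D]
3: R B4 → L1 miss wb→B7 [-]
4: W B1 → L1 miss [D]
5: W B1 → L1 hit [D]
6: W B8 → L2 miss wb→B5 [D]
7: R B1 → L1 hit [D]
8: R B1 → L1 hit [D]
9: R B8 → L2 hit [D]
10: W B6 → L0 miss [D]
11: R B6 → L0 hit [D]
12: R B5 → L2 miss wb→B8 [-]
13: R B2 → L2 miss [-]
14: W B1 → L1 hit [D]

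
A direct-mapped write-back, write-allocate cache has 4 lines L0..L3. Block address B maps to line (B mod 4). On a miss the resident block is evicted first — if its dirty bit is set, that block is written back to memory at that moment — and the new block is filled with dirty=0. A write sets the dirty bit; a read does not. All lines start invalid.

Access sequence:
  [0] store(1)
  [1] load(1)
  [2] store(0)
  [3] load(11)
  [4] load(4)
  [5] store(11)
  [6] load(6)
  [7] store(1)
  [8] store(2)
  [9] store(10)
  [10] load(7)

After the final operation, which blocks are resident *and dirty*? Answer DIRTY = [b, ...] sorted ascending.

0: W B1 -> L1 miss  d=D]
1: R B1 -> L1 hit  d=D]
2: W B0 -> L0 miss  d=D]
3: R B11 -> L3 miss  d=-]
4: R B4 -> L0 miss wb->B0  d=-]
5: W B11 -> L3 hit  d=D]
6: R B6 -> L2 miss  d=-]
7: W B1 -> L1 hit  d=D]
8: W B2 -> L2 miss  d=D]
9: W B10 -> L2 miss wb->B2  d=D]
10: R B7 -> L3 miss wb->B11  d=-]

DIRTY = [1, 10]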